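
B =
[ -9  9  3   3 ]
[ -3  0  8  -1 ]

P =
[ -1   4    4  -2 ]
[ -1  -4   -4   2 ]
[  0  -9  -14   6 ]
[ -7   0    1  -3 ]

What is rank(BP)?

2

First compute BP:
[[-21, -99, -111,  45],
 [ 10, -84, -125,  57]]
Now row reduce the product.
R2 ← R2 + (10/21)·R1: [0, -918/7, -1245/7, 549/7]
2 nonzero rows, so rank(BP) = 2.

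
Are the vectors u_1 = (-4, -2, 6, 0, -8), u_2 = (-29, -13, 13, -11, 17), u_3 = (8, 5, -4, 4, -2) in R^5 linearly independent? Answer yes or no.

yes

Form the matrix with these vectors as rows and row reduce.
R2 ← R2 − (29/4)·R1: [0, 3/2, -61/2, -11, 75]
R3 ← R3 + (2)·R1: [0, 1, 8, 4, -18]
R3 ← R3 − (2/3)·R2: [0, 0, 85/3, 34/3, -68]
3 nonzero rows, so the 3 vectors span a space of dimension 3.
Since 3 = 3, the vectors are linearly independent.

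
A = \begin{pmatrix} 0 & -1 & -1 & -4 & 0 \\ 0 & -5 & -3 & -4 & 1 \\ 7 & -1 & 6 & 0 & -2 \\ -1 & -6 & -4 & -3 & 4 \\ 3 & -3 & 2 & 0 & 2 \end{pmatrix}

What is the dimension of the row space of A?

5

Row reduce to echelon form.
Swap R1 ↔ R3
R4 ← R4 + (1/7)·R1: [0, -43/7, -22/7, -3, 26/7]
R5 ← R5 − (3/7)·R1: [0, -18/7, -4/7, 0, 20/7]
R3 ← R3 − (1/5)·R2: [0, 0, -2/5, -16/5, -1/5]
R4 ← R4 − (43/35)·R2: [0, 0, 19/35, 67/35, 87/35]
R5 ← R5 − (18/35)·R2: [0, 0, 34/35, 72/35, 82/35]
R4 ← R4 + (19/14)·R3: [0, 0, 0, -17/7, 31/14]
R5 ← R5 + (17/7)·R3: [0, 0, 0, -40/7, 13/7]
R5 ← R5 − (40/17)·R4: [0, 0, 0, 0, -57/17]
Echelon form has 5 nonzero rows, so rank(A) = 5.
The row space has dimension equal to the rank: 5.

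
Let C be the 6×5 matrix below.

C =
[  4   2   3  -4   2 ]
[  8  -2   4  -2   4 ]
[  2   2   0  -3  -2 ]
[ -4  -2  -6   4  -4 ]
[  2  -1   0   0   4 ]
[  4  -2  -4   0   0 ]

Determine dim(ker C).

Row reduce to echelon form.
R2 ← R2 − (2)·R1: [0, -6, -2, 6, 0]
R3 ← R3 − (1/2)·R1: [0, 1, -3/2, -1, -3]
R4 ← R4 + R1: [0, 0, -3, 0, -2]
R5 ← R5 − (1/2)·R1: [0, -2, -3/2, 2, 3]
R6 ← R6 − R1: [0, -4, -7, 4, -2]
R3 ← R3 + (1/6)·R2: [0, 0, -11/6, 0, -3]
R5 ← R5 − (1/3)·R2: [0, 0, -5/6, 0, 3]
R6 ← R6 − (2/3)·R2: [0, 0, -17/3, 0, -2]
R4 ← R4 − (18/11)·R3: [0, 0, 0, 0, 32/11]
R5 ← R5 − (5/11)·R3: [0, 0, 0, 0, 48/11]
R6 ← R6 − (34/11)·R3: [0, 0, 0, 0, 80/11]
R5 ← R5 − (3/2)·R4: [0, 0, 0, 0, 0]
R6 ← R6 − (5/2)·R4: [0, 0, 0, 0, 0]
4 nonzero rows, so rank(C) = 4.
C has 5 columns; by rank–nullity, nullity = 5 − 4 = 1.

1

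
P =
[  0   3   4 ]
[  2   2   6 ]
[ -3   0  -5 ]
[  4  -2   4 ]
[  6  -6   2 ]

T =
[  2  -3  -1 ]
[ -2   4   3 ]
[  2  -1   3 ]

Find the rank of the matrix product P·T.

First compute PT:
[[  2,   8,  21],
 [ 12,  -4,  22],
 [-16,  14, -12],
 [ 20, -24,   2],
 [ 28, -44, -18]]
Now row reduce the product.
R2 ← R2 − (6)·R1: [0, -52, -104]
R3 ← R3 + (8)·R1: [0, 78, 156]
R4 ← R4 − (10)·R1: [0, -104, -208]
R5 ← R5 − (14)·R1: [0, -156, -312]
R3 ← R3 + (3/2)·R2: [0, 0, 0]
R4 ← R4 − (2)·R2: [0, 0, 0]
R5 ← R5 − (3)·R2: [0, 0, 0]
2 nonzero rows, so rank(PT) = 2.

2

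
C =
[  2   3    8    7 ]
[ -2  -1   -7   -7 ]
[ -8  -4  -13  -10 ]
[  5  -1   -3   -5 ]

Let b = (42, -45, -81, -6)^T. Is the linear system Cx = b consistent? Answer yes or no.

yes

Row reduce the augmented matrix [C | b].
R2 ← R2 + R1: [0, 2, 1, 0, -3]
R3 ← R3 + (4)·R1: [0, 8, 19, 18, 87]
R4 ← R4 − (5/2)·R1: [0, -17/2, -23, -45/2, -111]
R3 ← R3 − (4)·R2: [0, 0, 15, 18, 99]
R4 ← R4 + (17/4)·R2: [0, 0, -75/4, -45/2, -495/4]
R4 ← R4 + (5/4)·R3: [0, 0, 0, 0, 0]
The echelon form has 3 nonzero rows, and every pivot lies in the first 4 columns, so rank(C) = rank([C|b]) = 3.
The system is consistent.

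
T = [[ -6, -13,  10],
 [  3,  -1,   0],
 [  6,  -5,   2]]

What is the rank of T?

Row reduce to echelon form.
R2 ← R2 + (1/2)·R1: [0, -15/2, 5]
R3 ← R3 + R1: [0, -18, 12]
R3 ← R3 − (12/5)·R2: [0, 0, 0]
Echelon form has 2 nonzero rows, so rank(T) = 2.

2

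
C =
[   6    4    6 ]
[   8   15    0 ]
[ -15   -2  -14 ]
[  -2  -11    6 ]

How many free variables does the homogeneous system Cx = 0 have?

0

Row reduce to echelon form.
R2 ← R2 − (4/3)·R1: [0, 29/3, -8]
R3 ← R3 + (5/2)·R1: [0, 8, 1]
R4 ← R4 + (1/3)·R1: [0, -29/3, 8]
R3 ← R3 − (24/29)·R2: [0, 0, 221/29]
R4 ← R4 + R2: [0, 0, 0]
3 nonzero rows, so rank(C) = 3.
C has 3 columns; by rank–nullity, nullity = 3 − 3 = 0.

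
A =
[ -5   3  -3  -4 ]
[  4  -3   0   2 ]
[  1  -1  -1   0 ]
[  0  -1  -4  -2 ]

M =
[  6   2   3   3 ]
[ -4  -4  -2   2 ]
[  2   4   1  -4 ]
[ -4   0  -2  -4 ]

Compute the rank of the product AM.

First compute AM:
[[-32, -34, -16,  19],
 [ 28,  20,  14,  -2],
 [  8,   2,   4,   5],
 [  4, -12,   2,  22]]
Now row reduce the product.
R2 ← R2 + (7/8)·R1: [0, -39/4, 0, 117/8]
R3 ← R3 + (1/4)·R1: [0, -13/2, 0, 39/4]
R4 ← R4 + (1/8)·R1: [0, -65/4, 0, 195/8]
R3 ← R3 − (2/3)·R2: [0, 0, 0, 0]
R4 ← R4 − (5/3)·R2: [0, 0, 0, 0]
2 nonzero rows, so rank(AM) = 2.

2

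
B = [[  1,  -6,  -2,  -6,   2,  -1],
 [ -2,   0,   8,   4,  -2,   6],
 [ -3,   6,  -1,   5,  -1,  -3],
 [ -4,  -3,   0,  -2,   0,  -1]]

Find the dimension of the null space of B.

Row reduce to echelon form.
R2 ← R2 + (2)·R1: [0, -12, 4, -8, 2, 4]
R3 ← R3 + (3)·R1: [0, -12, -7, -13, 5, -6]
R4 ← R4 + (4)·R1: [0, -27, -8, -26, 8, -5]
R3 ← R3 − R2: [0, 0, -11, -5, 3, -10]
R4 ← R4 − (9/4)·R2: [0, 0, -17, -8, 7/2, -14]
R4 ← R4 − (17/11)·R3: [0, 0, 0, -3/11, -25/22, 16/11]
4 nonzero rows, so rank(B) = 4.
B has 6 columns; by rank–nullity, nullity = 6 − 4 = 2.

2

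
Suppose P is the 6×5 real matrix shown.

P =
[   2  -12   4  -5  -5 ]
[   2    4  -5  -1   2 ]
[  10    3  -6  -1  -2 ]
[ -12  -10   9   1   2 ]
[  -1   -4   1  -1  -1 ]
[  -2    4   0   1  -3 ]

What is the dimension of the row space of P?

5

Row reduce to echelon form.
R2 ← R2 − R1: [0, 16, -9, 4, 7]
R3 ← R3 − (5)·R1: [0, 63, -26, 24, 23]
R4 ← R4 + (6)·R1: [0, -82, 33, -29, -28]
R5 ← R5 + (1/2)·R1: [0, -10, 3, -7/2, -7/2]
R6 ← R6 + R1: [0, -8, 4, -4, -8]
R3 ← R3 − (63/16)·R2: [0, 0, 151/16, 33/4, -73/16]
R4 ← R4 + (41/8)·R2: [0, 0, -105/8, -17/2, 63/8]
R5 ← R5 + (5/8)·R2: [0, 0, -21/8, -1, 7/8]
R6 ← R6 + (1/2)·R2: [0, 0, -1/2, -2, -9/2]
R4 ← R4 + (210/151)·R3: [0, 0, 0, 449/151, 231/151]
R5 ← R5 + (42/151)·R3: [0, 0, 0, 391/302, -119/302]
R6 ← R6 + (8/151)·R3: [0, 0, 0, -236/151, -716/151]
R5 ← R5 − (391/898)·R4: [0, 0, 0, 0, -476/449]
R6 ← R6 + (236/449)·R4: [0, 0, 0, 0, -1768/449]
R6 ← R6 − (26/7)·R5: [0, 0, 0, 0, 0]
Echelon form has 5 nonzero rows, so rank(P) = 5.
The row space has dimension equal to the rank: 5.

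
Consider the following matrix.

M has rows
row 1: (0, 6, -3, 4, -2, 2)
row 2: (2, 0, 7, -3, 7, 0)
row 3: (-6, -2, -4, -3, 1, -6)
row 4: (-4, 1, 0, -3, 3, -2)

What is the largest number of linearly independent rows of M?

4

Row reduce to echelon form.
Swap R1 ↔ R2
R3 ← R3 + (3)·R1: [0, -2, 17, -12, 22, -6]
R4 ← R4 + (2)·R1: [0, 1, 14, -9, 17, -2]
R3 ← R3 + (1/3)·R2: [0, 0, 16, -32/3, 64/3, -16/3]
R4 ← R4 − (1/6)·R2: [0, 0, 29/2, -29/3, 52/3, -7/3]
R4 ← R4 − (29/32)·R3: [0, 0, 0, 0, -2, 5/2]
Echelon form has 4 nonzero rows, so rank(M) = 4.
The rank gives the maximum number of linearly independent rows: 4.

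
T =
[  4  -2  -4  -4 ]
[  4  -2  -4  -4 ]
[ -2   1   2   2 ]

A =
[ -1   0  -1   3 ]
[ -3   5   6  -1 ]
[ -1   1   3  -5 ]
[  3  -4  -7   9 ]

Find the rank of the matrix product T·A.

First compute TA:
[[ -6,   2,   0,  -2],
 [ -6,   2,   0,  -2],
 [  3,  -1,   0,   1]]
Now row reduce the product.
R2 ← R2 − R1: [0, 0, 0, 0]
R3 ← R3 + (1/2)·R1: [0, 0, 0, 0]
1 nonzero row, so rank(TA) = 1.

1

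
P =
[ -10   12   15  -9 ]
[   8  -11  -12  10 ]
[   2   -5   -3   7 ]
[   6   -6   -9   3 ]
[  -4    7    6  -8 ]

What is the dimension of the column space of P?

2

Row reduce to echelon form.
R2 ← R2 + (4/5)·R1: [0, -7/5, 0, 14/5]
R3 ← R3 + (1/5)·R1: [0, -13/5, 0, 26/5]
R4 ← R4 + (3/5)·R1: [0, 6/5, 0, -12/5]
R5 ← R5 − (2/5)·R1: [0, 11/5, 0, -22/5]
R3 ← R3 − (13/7)·R2: [0, 0, 0, 0]
R4 ← R4 + (6/7)·R2: [0, 0, 0, 0]
R5 ← R5 + (11/7)·R2: [0, 0, 0, 0]
Echelon form has 2 nonzero rows, so rank(P) = 2.
The column space has dimension equal to the rank: 2.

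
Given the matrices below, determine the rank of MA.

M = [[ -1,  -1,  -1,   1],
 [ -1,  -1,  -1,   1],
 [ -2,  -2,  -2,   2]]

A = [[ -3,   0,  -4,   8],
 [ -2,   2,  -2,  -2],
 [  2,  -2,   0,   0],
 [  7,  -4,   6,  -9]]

1

First compute MA:
[[ 10,  -4,  12, -15],
 [ 10,  -4,  12, -15],
 [ 20,  -8,  24, -30]]
Now row reduce the product.
R2 ← R2 − R1: [0, 0, 0, 0]
R3 ← R3 − (2)·R1: [0, 0, 0, 0]
1 nonzero row, so rank(MA) = 1.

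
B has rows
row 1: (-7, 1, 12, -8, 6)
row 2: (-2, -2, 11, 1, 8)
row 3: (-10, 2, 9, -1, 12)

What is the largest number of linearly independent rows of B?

Row reduce to echelon form.
R2 ← R2 − (2/7)·R1: [0, -16/7, 53/7, 23/7, 44/7]
R3 ← R3 − (10/7)·R1: [0, 4/7, -57/7, 73/7, 24/7]
R3 ← R3 + (1/4)·R2: [0, 0, -25/4, 45/4, 5]
Echelon form has 3 nonzero rows, so rank(B) = 3.
The rank gives the maximum number of linearly independent rows: 3.

3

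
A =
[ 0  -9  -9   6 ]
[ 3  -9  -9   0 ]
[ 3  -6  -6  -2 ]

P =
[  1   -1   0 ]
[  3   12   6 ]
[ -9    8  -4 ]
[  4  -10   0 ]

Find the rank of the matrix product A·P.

First compute AP:
[[ 78, -240, -18],
 [ 57, -183, -18],
 [ 31, -103, -12]]
Now row reduce the product.
R2 ← R2 − (19/26)·R1: [0, -99/13, -63/13]
R3 ← R3 − (31/78)·R1: [0, -99/13, -63/13]
R3 ← R3 − R2: [0, 0, 0]
2 nonzero rows, so rank(AP) = 2.

2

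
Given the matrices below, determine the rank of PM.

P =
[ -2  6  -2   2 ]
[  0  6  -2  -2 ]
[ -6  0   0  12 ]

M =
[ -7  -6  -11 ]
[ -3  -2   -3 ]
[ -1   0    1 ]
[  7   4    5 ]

1

First compute PM:
[[ 12,   8,  12],
 [-30, -20, -30],
 [126,  84, 126]]
Now row reduce the product.
R2 ← R2 + (5/2)·R1: [0, 0, 0]
R3 ← R3 − (21/2)·R1: [0, 0, 0]
1 nonzero row, so rank(PM) = 1.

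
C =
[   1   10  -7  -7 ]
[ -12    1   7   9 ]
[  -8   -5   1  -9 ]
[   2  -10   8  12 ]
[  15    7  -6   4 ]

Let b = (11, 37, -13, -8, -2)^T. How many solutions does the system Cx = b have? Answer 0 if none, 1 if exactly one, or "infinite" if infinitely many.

infinite

Row reduce the augmented matrix [C | b].
R2 ← R2 + (12)·R1: [0, 121, -77, -75, 169]
R3 ← R3 + (8)·R1: [0, 75, -55, -65, 75]
R4 ← R4 − (2)·R1: [0, -30, 22, 26, -30]
R5 ← R5 − (15)·R1: [0, -143, 99, 109, -167]
R3 ← R3 − (75/121)·R2: [0, 0, -80/11, -2240/121, -3600/121]
R4 ← R4 + (30/121)·R2: [0, 0, 32/11, 896/121, 1440/121]
R5 ← R5 + (13/11)·R2: [0, 0, 8, 224/11, 360/11]
R4 ← R4 + (2/5)·R3: [0, 0, 0, 0, 0]
R5 ← R5 + (11/10)·R3: [0, 0, 0, 0, 0]
The echelon form has 3 nonzero rows, and every pivot lies in the first 4 columns, so rank(C) = rank([C|b]) = 3.
The system is consistent.
rank = 3 < 4 unknowns, so there are infinitely many solutions.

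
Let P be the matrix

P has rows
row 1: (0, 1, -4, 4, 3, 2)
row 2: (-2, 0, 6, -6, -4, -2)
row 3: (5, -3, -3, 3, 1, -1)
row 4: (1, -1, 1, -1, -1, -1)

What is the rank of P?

Row reduce to echelon form.
Swap R1 ↔ R2
R3 ← R3 + (5/2)·R1: [0, -3, 12, -12, -9, -6]
R4 ← R4 + (1/2)·R1: [0, -1, 4, -4, -3, -2]
R3 ← R3 + (3)·R2: [0, 0, 0, 0, 0, 0]
R4 ← R4 + R2: [0, 0, 0, 0, 0, 0]
Echelon form has 2 nonzero rows, so rank(P) = 2.

2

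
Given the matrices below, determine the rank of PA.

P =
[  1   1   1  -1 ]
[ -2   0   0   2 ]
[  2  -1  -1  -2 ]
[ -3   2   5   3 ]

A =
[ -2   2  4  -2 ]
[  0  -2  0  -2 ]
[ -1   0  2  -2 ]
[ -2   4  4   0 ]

2

First compute PA:
[[ -1,  -4,   2,  -6],
 [  0,   4,   0,   4],
 [  1,  -2,  -2,   0],
 [ -5,   2,  10,  -8]]
Now row reduce the product.
R3 ← R3 + R1: [0, -6, 0, -6]
R4 ← R4 − (5)·R1: [0, 22, 0, 22]
R3 ← R3 + (3/2)·R2: [0, 0, 0, 0]
R4 ← R4 − (11/2)·R2: [0, 0, 0, 0]
2 nonzero rows, so rank(PA) = 2.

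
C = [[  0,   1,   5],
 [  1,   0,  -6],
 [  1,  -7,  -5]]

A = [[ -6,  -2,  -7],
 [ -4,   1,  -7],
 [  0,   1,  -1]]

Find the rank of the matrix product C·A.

2

First compute CA:
[[ -4,   6, -12],
 [ -6,  -8,  -1],
 [ 22, -14,  47]]
Now row reduce the product.
R2 ← R2 − (3/2)·R1: [0, -17, 17]
R3 ← R3 + (11/2)·R1: [0, 19, -19]
R3 ← R3 + (19/17)·R2: [0, 0, 0]
2 nonzero rows, so rank(CA) = 2.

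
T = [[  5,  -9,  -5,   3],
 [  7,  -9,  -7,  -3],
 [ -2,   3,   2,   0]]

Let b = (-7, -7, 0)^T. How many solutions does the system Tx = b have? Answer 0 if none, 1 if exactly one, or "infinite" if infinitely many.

Row reduce the augmented matrix [T | b].
R2 ← R2 − (7/5)·R1: [0, 18/5, 0, -36/5, 14/5]
R3 ← R3 + (2/5)·R1: [0, -3/5, 0, 6/5, -14/5]
R3 ← R3 + (1/6)·R2: [0, 0, 0, 0, -7/3]
The echelon form has 3 nonzero rows; the last pivot sits in the augmented column, so rank(T) = 2 but rank([T|b]) = 3.
Since the ranks differ, the system is inconsistent.
It has no solutions.

0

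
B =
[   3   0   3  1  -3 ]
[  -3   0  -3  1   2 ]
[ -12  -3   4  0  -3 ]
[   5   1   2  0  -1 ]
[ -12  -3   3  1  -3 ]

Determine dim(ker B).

1

Row reduce to echelon form.
R2 ← R2 + R1: [0, 0, 0, 2, -1]
R3 ← R3 + (4)·R1: [0, -3, 16, 4, -15]
R4 ← R4 − (5/3)·R1: [0, 1, -3, -5/3, 4]
R5 ← R5 + (4)·R1: [0, -3, 15, 5, -15]
Swap R2 ↔ R3
R4 ← R4 + (1/3)·R2: [0, 0, 7/3, -1/3, -1]
R5 ← R5 − R2: [0, 0, -1, 1, 0]
Swap R3 ↔ R4
R5 ← R5 + (3/7)·R3: [0, 0, 0, 6/7, -3/7]
R5 ← R5 − (3/7)·R4: [0, 0, 0, 0, 0]
4 nonzero rows, so rank(B) = 4.
B has 5 columns; by rank–nullity, nullity = 5 − 4 = 1.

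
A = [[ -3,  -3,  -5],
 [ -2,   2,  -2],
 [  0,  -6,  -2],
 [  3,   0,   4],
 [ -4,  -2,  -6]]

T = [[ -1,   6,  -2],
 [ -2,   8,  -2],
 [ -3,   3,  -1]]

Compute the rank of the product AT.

2

First compute AT:
[[ 24, -57,  17],
 [  4,  -2,   2],
 [ 18, -54,  14],
 [-15,  30, -10],
 [ 26, -58,  18]]
Now row reduce the product.
R2 ← R2 − (1/6)·R1: [0, 15/2, -5/6]
R3 ← R3 − (3/4)·R1: [0, -45/4, 5/4]
R4 ← R4 + (5/8)·R1: [0, -45/8, 5/8]
R5 ← R5 − (13/12)·R1: [0, 15/4, -5/12]
R3 ← R3 + (3/2)·R2: [0, 0, 0]
R4 ← R4 + (3/4)·R2: [0, 0, 0]
R5 ← R5 − (1/2)·R2: [0, 0, 0]
2 nonzero rows, so rank(AT) = 2.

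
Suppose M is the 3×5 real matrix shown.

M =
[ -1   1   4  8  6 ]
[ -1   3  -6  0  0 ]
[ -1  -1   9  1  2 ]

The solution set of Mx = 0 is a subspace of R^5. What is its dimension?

2

Row reduce to echelon form.
R2 ← R2 − R1: [0, 2, -10, -8, -6]
R3 ← R3 − R1: [0, -2, 5, -7, -4]
R3 ← R3 + R2: [0, 0, -5, -15, -10]
3 nonzero rows, so rank(M) = 3.
M has 5 columns; by rank–nullity, nullity = 5 − 3 = 2.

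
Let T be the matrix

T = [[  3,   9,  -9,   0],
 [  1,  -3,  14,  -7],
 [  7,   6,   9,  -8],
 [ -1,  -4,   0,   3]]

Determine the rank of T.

Row reduce to echelon form.
R2 ← R2 − (1/3)·R1: [0, -6, 17, -7]
R3 ← R3 − (7/3)·R1: [0, -15, 30, -8]
R4 ← R4 + (1/3)·R1: [0, -1, -3, 3]
R3 ← R3 − (5/2)·R2: [0, 0, -25/2, 19/2]
R4 ← R4 − (1/6)·R2: [0, 0, -35/6, 25/6]
R4 ← R4 − (7/15)·R3: [0, 0, 0, -4/15]
Echelon form has 4 nonzero rows, so rank(T) = 4.

4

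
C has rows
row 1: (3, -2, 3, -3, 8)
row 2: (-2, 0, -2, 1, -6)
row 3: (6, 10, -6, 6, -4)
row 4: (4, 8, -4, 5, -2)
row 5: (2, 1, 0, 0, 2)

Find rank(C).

3

Row reduce to echelon form.
R2 ← R2 + (2/3)·R1: [0, -4/3, 0, -1, -2/3]
R3 ← R3 − (2)·R1: [0, 14, -12, 12, -20]
R4 ← R4 − (4/3)·R1: [0, 32/3, -8, 9, -38/3]
R5 ← R5 − (2/3)·R1: [0, 7/3, -2, 2, -10/3]
R3 ← R3 + (21/2)·R2: [0, 0, -12, 3/2, -27]
R4 ← R4 + (8)·R2: [0, 0, -8, 1, -18]
R5 ← R5 + (7/4)·R2: [0, 0, -2, 1/4, -9/2]
R4 ← R4 − (2/3)·R3: [0, 0, 0, 0, 0]
R5 ← R5 − (1/6)·R3: [0, 0, 0, 0, 0]
Echelon form has 3 nonzero rows, so rank(C) = 3.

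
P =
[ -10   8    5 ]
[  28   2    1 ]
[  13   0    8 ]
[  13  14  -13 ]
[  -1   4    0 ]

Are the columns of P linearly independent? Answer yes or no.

yes

Row reduce P to echelon form.
R2 ← R2 + (14/5)·R1: [0, 122/5, 15]
R3 ← R3 + (13/10)·R1: [0, 52/5, 29/2]
R4 ← R4 + (13/10)·R1: [0, 122/5, -13/2]
R5 ← R5 − (1/10)·R1: [0, 16/5, -1/2]
R3 ← R3 − (26/61)·R2: [0, 0, 989/122]
R4 ← R4 − R2: [0, 0, -43/2]
R5 ← R5 − (8/61)·R2: [0, 0, -301/122]
R4 ← R4 + (61/23)·R3: [0, 0, 0]
R5 ← R5 + (7/23)·R3: [0, 0, 0]
3 pivots among 3 columns.
Every column is a pivot column, so the columns are linearly independent.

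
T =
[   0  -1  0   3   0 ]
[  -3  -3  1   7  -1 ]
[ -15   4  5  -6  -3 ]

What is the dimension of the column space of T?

Row reduce to echelon form.
Swap R1 ↔ R2
R3 ← R3 − (5)·R1: [0, 19, 0, -41, 2]
R3 ← R3 + (19)·R2: [0, 0, 0, 16, 2]
Echelon form has 3 nonzero rows, so rank(T) = 3.
The column space has dimension equal to the rank: 3.

3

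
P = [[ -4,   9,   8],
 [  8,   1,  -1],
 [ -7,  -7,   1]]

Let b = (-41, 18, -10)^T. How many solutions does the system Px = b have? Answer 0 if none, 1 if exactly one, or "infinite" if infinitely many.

Row reduce the augmented matrix [P | b].
R2 ← R2 + (2)·R1: [0, 19, 15, -64]
R3 ← R3 − (7/4)·R1: [0, -91/4, -13, 247/4]
R3 ← R3 + (91/76)·R2: [0, 0, 377/76, -1131/76]
The echelon form has 3 nonzero rows, and every pivot lies in the first 3 columns, so rank(P) = rank([P|b]) = 3.
The system is consistent.
rank = 3 = number of unknowns, so the solution is unique.

1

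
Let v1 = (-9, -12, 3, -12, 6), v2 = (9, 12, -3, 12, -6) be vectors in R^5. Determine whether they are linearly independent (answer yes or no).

no

Form the matrix with these vectors as rows and row reduce.
R2 ← R2 + R1: [0, 0, 0, 0, 0]
1 nonzero row, so the 2 vectors span a space of dimension 1.
Since 1 < 2, the vectors are linearly dependent.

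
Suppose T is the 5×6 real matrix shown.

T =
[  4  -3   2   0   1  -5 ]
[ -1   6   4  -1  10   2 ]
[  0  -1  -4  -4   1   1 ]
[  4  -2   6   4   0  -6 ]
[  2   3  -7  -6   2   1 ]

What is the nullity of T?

Row reduce to echelon form.
R2 ← R2 + (1/4)·R1: [0, 21/4, 9/2, -1, 41/4, 3/4]
R4 ← R4 − R1: [0, 1, 4, 4, -1, -1]
R5 ← R5 − (1/2)·R1: [0, 9/2, -8, -6, 3/2, 7/2]
R3 ← R3 + (4/21)·R2: [0, 0, -22/7, -88/21, 62/21, 8/7]
R4 ← R4 − (4/21)·R2: [0, 0, 22/7, 88/21, -62/21, -8/7]
R5 ← R5 − (6/7)·R2: [0, 0, -83/7, -36/7, -51/7, 20/7]
R4 ← R4 + R3: [0, 0, 0, 0, 0, 0]
R5 ← R5 − (83/22)·R3: [0, 0, 0, 32/3, -608/33, -16/11]
Swap R4 ↔ R5
4 nonzero rows, so rank(T) = 4.
T has 6 columns; by rank–nullity, nullity = 6 − 4 = 2.

2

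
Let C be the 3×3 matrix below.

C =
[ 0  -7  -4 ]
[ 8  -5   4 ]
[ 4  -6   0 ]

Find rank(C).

2

Row reduce to echelon form.
Swap R1 ↔ R2
R3 ← R3 − (1/2)·R1: [0, -7/2, -2]
R3 ← R3 − (1/2)·R2: [0, 0, 0]
Echelon form has 2 nonzero rows, so rank(C) = 2.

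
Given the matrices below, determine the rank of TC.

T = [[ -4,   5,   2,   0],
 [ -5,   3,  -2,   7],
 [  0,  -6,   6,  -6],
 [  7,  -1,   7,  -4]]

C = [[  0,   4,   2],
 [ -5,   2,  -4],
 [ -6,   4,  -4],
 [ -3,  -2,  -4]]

2

First compute TC:
[[-37,   2, -36],
 [-24, -36, -42],
 [ 12,  24,  24],
 [-25,  62,   6]]
Now row reduce the product.
R2 ← R2 − (24/37)·R1: [0, -1380/37, -690/37]
R3 ← R3 + (12/37)·R1: [0, 912/37, 456/37]
R4 ← R4 − (25/37)·R1: [0, 2244/37, 1122/37]
R3 ← R3 + (76/115)·R2: [0, 0, 0]
R4 ← R4 + (187/115)·R2: [0, 0, 0]
2 nonzero rows, so rank(TC) = 2.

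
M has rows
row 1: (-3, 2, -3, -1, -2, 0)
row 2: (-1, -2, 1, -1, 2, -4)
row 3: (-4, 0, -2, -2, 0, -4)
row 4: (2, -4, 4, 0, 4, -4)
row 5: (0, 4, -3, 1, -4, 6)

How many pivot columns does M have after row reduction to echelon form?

Row reduce to echelon form.
R2 ← R2 − (1/3)·R1: [0, -8/3, 2, -2/3, 8/3, -4]
R3 ← R3 − (4/3)·R1: [0, -8/3, 2, -2/3, 8/3, -4]
R4 ← R4 + (2/3)·R1: [0, -8/3, 2, -2/3, 8/3, -4]
R3 ← R3 − R2: [0, 0, 0, 0, 0, 0]
R4 ← R4 − R2: [0, 0, 0, 0, 0, 0]
R5 ← R5 + (3/2)·R2: [0, 0, 0, 0, 0, 0]
Echelon form has 2 nonzero rows, so rank(M) = 2.
Each nonzero row contributes one pivot column: 2 pivot columns.

2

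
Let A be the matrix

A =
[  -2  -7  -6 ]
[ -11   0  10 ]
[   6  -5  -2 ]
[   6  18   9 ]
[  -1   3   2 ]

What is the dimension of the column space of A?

Row reduce to echelon form.
R2 ← R2 − (11/2)·R1: [0, 77/2, 43]
R3 ← R3 + (3)·R1: [0, -26, -20]
R4 ← R4 + (3)·R1: [0, -3, -9]
R5 ← R5 − (1/2)·R1: [0, 13/2, 5]
R3 ← R3 + (52/77)·R2: [0, 0, 696/77]
R4 ← R4 + (6/77)·R2: [0, 0, -435/77]
R5 ← R5 − (13/77)·R2: [0, 0, -174/77]
R4 ← R4 + (5/8)·R3: [0, 0, 0]
R5 ← R5 + (1/4)·R3: [0, 0, 0]
Echelon form has 3 nonzero rows, so rank(A) = 3.
The column space has dimension equal to the rank: 3.

3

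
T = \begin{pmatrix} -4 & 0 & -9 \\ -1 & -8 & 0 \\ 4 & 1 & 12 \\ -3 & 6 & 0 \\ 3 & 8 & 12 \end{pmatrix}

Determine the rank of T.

Row reduce to echelon form.
R2 ← R2 − (1/4)·R1: [0, -8, 9/4]
R3 ← R3 + R1: [0, 1, 3]
R4 ← R4 − (3/4)·R1: [0, 6, 27/4]
R5 ← R5 + (3/4)·R1: [0, 8, 21/4]
R3 ← R3 + (1/8)·R2: [0, 0, 105/32]
R4 ← R4 + (3/4)·R2: [0, 0, 135/16]
R5 ← R5 + R2: [0, 0, 15/2]
R4 ← R4 − (18/7)·R3: [0, 0, 0]
R5 ← R5 − (16/7)·R3: [0, 0, 0]
Echelon form has 3 nonzero rows, so rank(T) = 3.

3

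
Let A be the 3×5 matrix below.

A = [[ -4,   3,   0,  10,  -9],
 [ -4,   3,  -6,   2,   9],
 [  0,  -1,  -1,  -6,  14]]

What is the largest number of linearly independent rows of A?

Row reduce to echelon form.
R2 ← R2 − R1: [0, 0, -6, -8, 18]
Swap R2 ↔ R3
Echelon form has 3 nonzero rows, so rank(A) = 3.
The rank gives the maximum number of linearly independent rows: 3.

3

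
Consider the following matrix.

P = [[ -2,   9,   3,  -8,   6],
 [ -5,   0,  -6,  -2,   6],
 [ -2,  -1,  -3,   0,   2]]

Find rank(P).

Row reduce to echelon form.
R2 ← R2 − (5/2)·R1: [0, -45/2, -27/2, 18, -9]
R3 ← R3 − R1: [0, -10, -6, 8, -4]
R3 ← R3 − (4/9)·R2: [0, 0, 0, 0, 0]
Echelon form has 2 nonzero rows, so rank(P) = 2.

2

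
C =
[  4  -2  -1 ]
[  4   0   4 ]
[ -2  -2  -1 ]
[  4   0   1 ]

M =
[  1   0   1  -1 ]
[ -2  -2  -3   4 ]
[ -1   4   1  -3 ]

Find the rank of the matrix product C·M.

2

First compute CM:
[[  9,   0,   9,  -9],
 [  0,  16,   8, -16],
 [  3,   0,   3,  -3],
 [  3,   4,   5,  -7]]
Now row reduce the product.
R3 ← R3 − (1/3)·R1: [0, 0, 0, 0]
R4 ← R4 − (1/3)·R1: [0, 4, 2, -4]
R4 ← R4 − (1/4)·R2: [0, 0, 0, 0]
2 nonzero rows, so rank(CM) = 2.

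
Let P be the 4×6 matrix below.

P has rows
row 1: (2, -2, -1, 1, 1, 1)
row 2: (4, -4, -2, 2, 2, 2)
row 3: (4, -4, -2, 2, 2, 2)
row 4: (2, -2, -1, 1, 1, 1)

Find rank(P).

1

Row reduce to echelon form.
R2 ← R2 − (2)·R1: [0, 0, 0, 0, 0, 0]
R3 ← R3 − (2)·R1: [0, 0, 0, 0, 0, 0]
R4 ← R4 − R1: [0, 0, 0, 0, 0, 0]
Echelon form has 1 nonzero row, so rank(P) = 1.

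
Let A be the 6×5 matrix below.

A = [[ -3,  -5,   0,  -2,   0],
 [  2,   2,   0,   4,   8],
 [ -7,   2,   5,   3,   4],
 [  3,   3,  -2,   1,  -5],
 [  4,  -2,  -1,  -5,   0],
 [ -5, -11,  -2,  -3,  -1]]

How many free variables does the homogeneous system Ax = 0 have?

Row reduce to echelon form.
R2 ← R2 + (2/3)·R1: [0, -4/3, 0, 8/3, 8]
R3 ← R3 − (7/3)·R1: [0, 41/3, 5, 23/3, 4]
R4 ← R4 + R1: [0, -2, -2, -1, -5]
R5 ← R5 + (4/3)·R1: [0, -26/3, -1, -23/3, 0]
R6 ← R6 − (5/3)·R1: [0, -8/3, -2, 1/3, -1]
R3 ← R3 + (41/4)·R2: [0, 0, 5, 35, 86]
R4 ← R4 − (3/2)·R2: [0, 0, -2, -5, -17]
R5 ← R5 − (13/2)·R2: [0, 0, -1, -25, -52]
R6 ← R6 − (2)·R2: [0, 0, -2, -5, -17]
R4 ← R4 + (2/5)·R3: [0, 0, 0, 9, 87/5]
R5 ← R5 + (1/5)·R3: [0, 0, 0, -18, -174/5]
R6 ← R6 + (2/5)·R3: [0, 0, 0, 9, 87/5]
R5 ← R5 + (2)·R4: [0, 0, 0, 0, 0]
R6 ← R6 − R4: [0, 0, 0, 0, 0]
4 nonzero rows, so rank(A) = 4.
A has 5 columns; by rank–nullity, nullity = 5 − 4 = 1.

1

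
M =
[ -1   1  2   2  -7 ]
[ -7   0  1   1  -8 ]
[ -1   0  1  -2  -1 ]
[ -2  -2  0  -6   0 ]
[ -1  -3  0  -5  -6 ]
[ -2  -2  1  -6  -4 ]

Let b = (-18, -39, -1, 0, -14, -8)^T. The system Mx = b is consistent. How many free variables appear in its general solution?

Row reduce the augmented matrix [M | b].
R2 ← R2 − (7)·R1: [0, -7, -13, -13, 41, 87]
R3 ← R3 − R1: [0, -1, -1, -4, 6, 17]
R4 ← R4 − (2)·R1: [0, -4, -4, -10, 14, 36]
R5 ← R5 − R1: [0, -4, -2, -7, 1, 4]
R6 ← R6 − (2)·R1: [0, -4, -3, -10, 10, 28]
R3 ← R3 − (1/7)·R2: [0, 0, 6/7, -15/7, 1/7, 32/7]
R4 ← R4 − (4/7)·R2: [0, 0, 24/7, -18/7, -66/7, -96/7]
R5 ← R5 − (4/7)·R2: [0, 0, 38/7, 3/7, -157/7, -320/7]
R6 ← R6 − (4/7)·R2: [0, 0, 31/7, -18/7, -94/7, -152/7]
R4 ← R4 − (4)·R3: [0, 0, 0, 6, -10, -32]
R5 ← R5 − (19/3)·R3: [0, 0, 0, 14, -70/3, -224/3]
R6 ← R6 − (31/6)·R3: [0, 0, 0, 17/2, -85/6, -136/3]
R5 ← R5 − (7/3)·R4: [0, 0, 0, 0, 0, 0]
R6 ← R6 − (17/12)·R4: [0, 0, 0, 0, 0, 0]
The echelon form has 4 nonzero rows, and every pivot lies in the first 5 columns, so rank(M) = rank([M|b]) = 4.
The system is consistent.
Free variables = (unknowns) − (rank) = 5 − 4 = 1.

1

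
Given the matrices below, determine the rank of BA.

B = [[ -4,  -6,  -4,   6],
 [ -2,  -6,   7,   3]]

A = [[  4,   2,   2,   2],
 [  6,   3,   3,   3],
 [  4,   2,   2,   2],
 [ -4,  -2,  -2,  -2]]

First compute BA:
[[-92, -46, -46, -46],
 [-28, -14, -14, -14]]
Now row reduce the product.
R2 ← R2 − (7/23)·R1: [0, 0, 0, 0]
1 nonzero row, so rank(BA) = 1.

1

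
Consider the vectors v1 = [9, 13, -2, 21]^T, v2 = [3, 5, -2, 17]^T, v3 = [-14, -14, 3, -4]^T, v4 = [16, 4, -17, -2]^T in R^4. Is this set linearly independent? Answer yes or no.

yes

Form the matrix with these vectors as rows and row reduce.
R2 ← R2 − (1/3)·R1: [0, 2/3, -4/3, 10]
R3 ← R3 + (14/9)·R1: [0, 56/9, -1/9, 86/3]
R4 ← R4 − (16/9)·R1: [0, -172/9, -121/9, -118/3]
R3 ← R3 − (28/3)·R2: [0, 0, 37/3, -194/3]
R4 ← R4 + (86/3)·R2: [0, 0, -155/3, 742/3]
R4 ← R4 + (155/37)·R3: [0, 0, 0, -872/37]
4 nonzero rows, so the 4 vectors span a space of dimension 4.
Since 4 = 4, the vectors are linearly independent.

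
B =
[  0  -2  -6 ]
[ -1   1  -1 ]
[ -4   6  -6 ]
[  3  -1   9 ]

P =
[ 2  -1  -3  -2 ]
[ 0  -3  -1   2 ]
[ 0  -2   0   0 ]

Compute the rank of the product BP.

First compute BP:
[[  0,  18,   2,  -4],
 [ -2,   0,   2,   4],
 [ -8,  -2,   6,  20],
 [  6, -18,  -8,  -8]]
Now row reduce the product.
Swap R1 ↔ R2
R3 ← R3 − (4)·R1: [0, -2, -2, 4]
R4 ← R4 + (3)·R1: [0, -18, -2, 4]
R3 ← R3 + (1/9)·R2: [0, 0, -16/9, 32/9]
R4 ← R4 + R2: [0, 0, 0, 0]
3 nonzero rows, so rank(BP) = 3.

3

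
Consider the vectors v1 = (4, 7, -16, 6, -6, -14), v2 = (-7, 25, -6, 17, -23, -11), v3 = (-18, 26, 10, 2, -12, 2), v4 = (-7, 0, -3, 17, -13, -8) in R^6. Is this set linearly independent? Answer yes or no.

Form the matrix with these vectors as rows and row reduce.
R2 ← R2 + (7/4)·R1: [0, 149/4, -34, 55/2, -67/2, -71/2]
R3 ← R3 + (9/2)·R1: [0, 115/2, -62, 29, -39, -61]
R4 ← R4 + (7/4)·R1: [0, 49/4, -31, 55/2, -47/2, -65/2]
R3 ← R3 − (230/149)·R2: [0, 0, -1418/149, -2004/149, 1894/149, -924/149]
R4 ← R4 − (49/149)·R2: [0, 0, -2953/149, 2750/149, -1860/149, -3103/149]
R4 ← R4 − (2953/1418)·R3: [0, 0, 0, 32944/709, -27619/709, -5609/709]
4 nonzero rows, so the 4 vectors span a space of dimension 4.
Since 4 = 4, the vectors are linearly independent.

yes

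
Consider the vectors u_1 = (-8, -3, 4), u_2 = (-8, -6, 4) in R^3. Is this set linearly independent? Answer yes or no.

yes

Form the matrix with these vectors as rows and row reduce.
R2 ← R2 − R1: [0, -3, 0]
2 nonzero rows, so the 2 vectors span a space of dimension 2.
Since 2 = 2, the vectors are linearly independent.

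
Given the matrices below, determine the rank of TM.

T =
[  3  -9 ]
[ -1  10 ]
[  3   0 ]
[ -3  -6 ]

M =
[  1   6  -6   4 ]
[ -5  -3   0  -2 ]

First compute TM:
[[ 48,  45, -18,  30],
 [-51, -36,   6, -24],
 [  3,  18, -18,  12],
 [ 27,   0,  18,   0]]
Now row reduce the product.
R2 ← R2 + (17/16)·R1: [0, 189/16, -105/8, 63/8]
R3 ← R3 − (1/16)·R1: [0, 243/16, -135/8, 81/8]
R4 ← R4 − (9/16)·R1: [0, -405/16, 225/8, -135/8]
R3 ← R3 − (9/7)·R2: [0, 0, 0, 0]
R4 ← R4 + (15/7)·R2: [0, 0, 0, 0]
2 nonzero rows, so rank(TM) = 2.

2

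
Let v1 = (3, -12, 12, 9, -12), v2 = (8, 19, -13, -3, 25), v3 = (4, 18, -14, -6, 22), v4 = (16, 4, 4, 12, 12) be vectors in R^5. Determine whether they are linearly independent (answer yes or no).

no

Form the matrix with these vectors as rows and row reduce.
R2 ← R2 − (8/3)·R1: [0, 51, -45, -27, 57]
R3 ← R3 − (4/3)·R1: [0, 34, -30, -18, 38]
R4 ← R4 − (16/3)·R1: [0, 68, -60, -36, 76]
R3 ← R3 − (2/3)·R2: [0, 0, 0, 0, 0]
R4 ← R4 − (4/3)·R2: [0, 0, 0, 0, 0]
2 nonzero rows, so the 4 vectors span a space of dimension 2.
Since 2 < 4, the vectors are linearly dependent.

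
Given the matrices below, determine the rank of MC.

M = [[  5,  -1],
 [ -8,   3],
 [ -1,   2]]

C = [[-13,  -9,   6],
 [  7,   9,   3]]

First compute MC:
[[-72, -54,  27],
 [125,  99, -39],
 [ 27,  27,   0]]
Now row reduce the product.
R2 ← R2 + (125/72)·R1: [0, 21/4, 63/8]
R3 ← R3 + (3/8)·R1: [0, 27/4, 81/8]
R3 ← R3 − (9/7)·R2: [0, 0, 0]
2 nonzero rows, so rank(MC) = 2.

2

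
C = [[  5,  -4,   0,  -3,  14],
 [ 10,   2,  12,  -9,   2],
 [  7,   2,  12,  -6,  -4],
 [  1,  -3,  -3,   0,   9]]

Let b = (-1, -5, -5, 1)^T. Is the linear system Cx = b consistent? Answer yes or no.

Row reduce the augmented matrix [C | b].
R2 ← R2 − (2)·R1: [0, 10, 12, -3, -26, -3]
R3 ← R3 − (7/5)·R1: [0, 38/5, 12, -9/5, -118/5, -18/5]
R4 ← R4 − (1/5)·R1: [0, -11/5, -3, 3/5, 31/5, 6/5]
R3 ← R3 − (19/25)·R2: [0, 0, 72/25, 12/25, -96/25, -33/25]
R4 ← R4 + (11/50)·R2: [0, 0, -9/25, -3/50, 12/25, 27/50]
R4 ← R4 + (1/8)·R3: [0, 0, 0, 0, 0, 3/8]
The echelon form has 4 nonzero rows; the last pivot sits in the augmented column, so rank(C) = 3 but rank([C|b]) = 4.
Since the ranks differ, the system is inconsistent.

no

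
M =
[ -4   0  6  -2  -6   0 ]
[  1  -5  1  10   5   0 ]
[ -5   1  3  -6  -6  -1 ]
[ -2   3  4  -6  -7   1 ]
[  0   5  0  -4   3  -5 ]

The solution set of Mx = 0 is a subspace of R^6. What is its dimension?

Row reduce to echelon form.
R2 ← R2 + (1/4)·R1: [0, -5, 5/2, 19/2, 7/2, 0]
R3 ← R3 − (5/4)·R1: [0, 1, -9/2, -7/2, 3/2, -1]
R4 ← R4 − (1/2)·R1: [0, 3, 1, -5, -4, 1]
R3 ← R3 + (1/5)·R2: [0, 0, -4, -8/5, 11/5, -1]
R4 ← R4 + (3/5)·R2: [0, 0, 5/2, 7/10, -19/10, 1]
R5 ← R5 + R2: [0, 0, 5/2, 11/2, 13/2, -5]
R4 ← R4 + (5/8)·R3: [0, 0, 0, -3/10, -21/40, 3/8]
R5 ← R5 + (5/8)·R3: [0, 0, 0, 9/2, 63/8, -45/8]
R5 ← R5 + (15)·R4: [0, 0, 0, 0, 0, 0]
4 nonzero rows, so rank(M) = 4.
M has 6 columns; by rank–nullity, nullity = 6 − 4 = 2.

2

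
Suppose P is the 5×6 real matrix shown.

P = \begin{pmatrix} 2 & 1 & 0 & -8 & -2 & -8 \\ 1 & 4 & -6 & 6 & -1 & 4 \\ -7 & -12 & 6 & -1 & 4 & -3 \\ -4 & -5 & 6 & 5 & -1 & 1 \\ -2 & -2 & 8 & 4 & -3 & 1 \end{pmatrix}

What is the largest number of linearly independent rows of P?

5

Row reduce to echelon form.
R2 ← R2 − (1/2)·R1: [0, 7/2, -6, 10, 0, 8]
R3 ← R3 + (7/2)·R1: [0, -17/2, 6, -29, -3, -31]
R4 ← R4 + (2)·R1: [0, -3, 6, -11, -5, -15]
R5 ← R5 + R1: [0, -1, 8, -4, -5, -7]
R3 ← R3 + (17/7)·R2: [0, 0, -60/7, -33/7, -3, -81/7]
R4 ← R4 + (6/7)·R2: [0, 0, 6/7, -17/7, -5, -57/7]
R5 ← R5 + (2/7)·R2: [0, 0, 44/7, -8/7, -5, -33/7]
R4 ← R4 + (1/10)·R3: [0, 0, 0, -29/10, -53/10, -93/10]
R5 ← R5 + (11/15)·R3: [0, 0, 0, -23/5, -36/5, -66/5]
R5 ← R5 − (46/29)·R4: [0, 0, 0, 0, 35/29, 45/29]
Echelon form has 5 nonzero rows, so rank(P) = 5.
The rank gives the maximum number of linearly independent rows: 5.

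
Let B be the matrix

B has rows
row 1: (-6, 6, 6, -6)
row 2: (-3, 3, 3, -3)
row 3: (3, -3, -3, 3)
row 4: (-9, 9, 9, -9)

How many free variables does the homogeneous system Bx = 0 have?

3

Row reduce to echelon form.
R2 ← R2 − (1/2)·R1: [0, 0, 0, 0]
R3 ← R3 + (1/2)·R1: [0, 0, 0, 0]
R4 ← R4 − (3/2)·R1: [0, 0, 0, 0]
1 nonzero row, so rank(B) = 1.
B has 4 columns; by rank–nullity, nullity = 4 − 1 = 3.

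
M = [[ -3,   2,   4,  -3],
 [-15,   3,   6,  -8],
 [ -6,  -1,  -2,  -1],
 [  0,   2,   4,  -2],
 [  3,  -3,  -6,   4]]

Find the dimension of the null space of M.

Row reduce to echelon form.
R2 ← R2 − (5)·R1: [0, -7, -14, 7]
R3 ← R3 − (2)·R1: [0, -5, -10, 5]
R5 ← R5 + R1: [0, -1, -2, 1]
R3 ← R3 − (5/7)·R2: [0, 0, 0, 0]
R4 ← R4 + (2/7)·R2: [0, 0, 0, 0]
R5 ← R5 − (1/7)·R2: [0, 0, 0, 0]
2 nonzero rows, so rank(M) = 2.
M has 4 columns; by rank–nullity, nullity = 4 − 2 = 2.

2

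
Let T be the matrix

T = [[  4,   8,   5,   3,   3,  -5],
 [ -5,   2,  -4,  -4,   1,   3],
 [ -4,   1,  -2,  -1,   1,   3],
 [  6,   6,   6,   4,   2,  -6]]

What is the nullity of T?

Row reduce to echelon form.
R2 ← R2 + (5/4)·R1: [0, 12, 9/4, -1/4, 19/4, -13/4]
R3 ← R3 + R1: [0, 9, 3, 2, 4, -2]
R4 ← R4 − (3/2)·R1: [0, -6, -3/2, -1/2, -5/2, 3/2]
R3 ← R3 − (3/4)·R2: [0, 0, 21/16, 35/16, 7/16, 7/16]
R4 ← R4 + (1/2)·R2: [0, 0, -3/8, -5/8, -1/8, -1/8]
R4 ← R4 + (2/7)·R3: [0, 0, 0, 0, 0, 0]
3 nonzero rows, so rank(T) = 3.
T has 6 columns; by rank–nullity, nullity = 6 − 3 = 3.

3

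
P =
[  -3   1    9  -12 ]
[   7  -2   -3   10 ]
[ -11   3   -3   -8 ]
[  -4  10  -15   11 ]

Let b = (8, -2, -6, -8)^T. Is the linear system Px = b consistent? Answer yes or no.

Row reduce the augmented matrix [P | b].
R2 ← R2 + (7/3)·R1: [0, 1/3, 18, -18, 50/3]
R3 ← R3 − (11/3)·R1: [0, -2/3, -36, 36, -106/3]
R4 ← R4 − (4/3)·R1: [0, 26/3, -27, 27, -56/3]
R3 ← R3 + (2)·R2: [0, 0, 0, 0, -2]
R4 ← R4 − (26)·R2: [0, 0, -495, 495, -452]
Swap R3 ↔ R4
The echelon form has 4 nonzero rows; the last pivot sits in the augmented column, so rank(P) = 3 but rank([P|b]) = 4.
Since the ranks differ, the system is inconsistent.

no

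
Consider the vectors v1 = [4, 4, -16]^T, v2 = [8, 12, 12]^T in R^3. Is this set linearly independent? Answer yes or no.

Form the matrix with these vectors as rows and row reduce.
R2 ← R2 − (2)·R1: [0, 4, 44]
2 nonzero rows, so the 2 vectors span a space of dimension 2.
Since 2 = 2, the vectors are linearly independent.

yes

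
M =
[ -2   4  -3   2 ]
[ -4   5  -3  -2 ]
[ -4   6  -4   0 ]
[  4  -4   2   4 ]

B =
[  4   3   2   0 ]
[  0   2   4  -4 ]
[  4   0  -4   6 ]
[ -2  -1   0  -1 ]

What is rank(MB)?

First compute MB:
[[-24,   0,  24, -36],
 [-24,   0,  24, -36],
 [-32,   0,  32, -48],
 [ 16,   0, -16,  24]]
Now row reduce the product.
R2 ← R2 − R1: [0, 0, 0, 0]
R3 ← R3 − (4/3)·R1: [0, 0, 0, 0]
R4 ← R4 + (2/3)·R1: [0, 0, 0, 0]
1 nonzero row, so rank(MB) = 1.

1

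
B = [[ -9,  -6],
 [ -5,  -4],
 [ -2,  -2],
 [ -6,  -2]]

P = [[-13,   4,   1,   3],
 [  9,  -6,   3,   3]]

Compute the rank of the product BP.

2

First compute BP:
[[ 63,   0, -27, -45],
 [ 29,   4, -17, -27],
 [  8,   4,  -8, -12],
 [ 60, -12, -12, -24]]
Now row reduce the product.
R2 ← R2 − (29/63)·R1: [0, 4, -32/7, -44/7]
R3 ← R3 − (8/63)·R1: [0, 4, -32/7, -44/7]
R4 ← R4 − (20/21)·R1: [0, -12, 96/7, 132/7]
R3 ← R3 − R2: [0, 0, 0, 0]
R4 ← R4 + (3)·R2: [0, 0, 0, 0]
2 nonzero rows, so rank(BP) = 2.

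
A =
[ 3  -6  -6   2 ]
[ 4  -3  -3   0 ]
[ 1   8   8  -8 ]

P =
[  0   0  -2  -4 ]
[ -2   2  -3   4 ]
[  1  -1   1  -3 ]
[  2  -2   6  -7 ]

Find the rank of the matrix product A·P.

First compute AP:
[[ 10, -10,  18, -32],
 [  3,  -3,  -2, -19],
 [-24,  24, -66,  60]]
Now row reduce the product.
R2 ← R2 − (3/10)·R1: [0, 0, -37/5, -47/5]
R3 ← R3 + (12/5)·R1: [0, 0, -114/5, -84/5]
R3 ← R3 − (114/37)·R2: [0, 0, 0, 450/37]
3 nonzero rows, so rank(AP) = 3.

3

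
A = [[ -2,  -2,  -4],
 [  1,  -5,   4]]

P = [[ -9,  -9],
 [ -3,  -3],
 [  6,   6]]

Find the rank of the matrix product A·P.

First compute AP:
[[  0,   0],
 [ 30,  30]]
Now row reduce the product.
Swap R1 ↔ R2
1 nonzero row, so rank(AP) = 1.

1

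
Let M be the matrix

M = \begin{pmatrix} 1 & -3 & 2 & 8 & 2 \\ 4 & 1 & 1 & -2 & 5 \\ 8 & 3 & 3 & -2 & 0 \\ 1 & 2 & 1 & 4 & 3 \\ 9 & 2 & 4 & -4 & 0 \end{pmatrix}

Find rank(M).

Row reduce to echelon form.
R2 ← R2 − (4)·R1: [0, 13, -7, -34, -3]
R3 ← R3 − (8)·R1: [0, 27, -13, -66, -16]
R4 ← R4 − R1: [0, 5, -1, -4, 1]
R5 ← R5 − (9)·R1: [0, 29, -14, -76, -18]
R3 ← R3 − (27/13)·R2: [0, 0, 20/13, 60/13, -127/13]
R4 ← R4 − (5/13)·R2: [0, 0, 22/13, 118/13, 28/13]
R5 ← R5 − (29/13)·R2: [0, 0, 21/13, -2/13, -147/13]
R4 ← R4 − (11/10)·R3: [0, 0, 0, 4, 129/10]
R5 ← R5 − (21/20)·R3: [0, 0, 0, -5, -21/20]
R5 ← R5 + (5/4)·R4: [0, 0, 0, 0, 603/40]
Echelon form has 5 nonzero rows, so rank(M) = 5.

5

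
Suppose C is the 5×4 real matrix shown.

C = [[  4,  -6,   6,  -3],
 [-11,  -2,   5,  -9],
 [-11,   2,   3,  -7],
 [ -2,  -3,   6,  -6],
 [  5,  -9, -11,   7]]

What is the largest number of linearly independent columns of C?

Row reduce to echelon form.
R2 ← R2 + (11/4)·R1: [0, -37/2, 43/2, -69/4]
R3 ← R3 + (11/4)·R1: [0, -29/2, 39/2, -61/4]
R4 ← R4 + (1/2)·R1: [0, -6, 9, -15/2]
R5 ← R5 − (5/4)·R1: [0, -3/2, -37/2, 43/4]
R3 ← R3 − (29/37)·R2: [0, 0, 98/37, -64/37]
R4 ← R4 − (12/37)·R2: [0, 0, 75/37, -141/74]
R5 ← R5 − (3/37)·R2: [0, 0, -749/37, 899/74]
R4 ← R4 − (75/98)·R3: [0, 0, 0, -57/98]
R5 ← R5 + (107/14)·R3: [0, 0, 0, -15/14]
R5 ← R5 − (35/19)·R4: [0, 0, 0, 0]
Echelon form has 4 nonzero rows, so rank(C) = 4.
The rank gives the maximum number of linearly independent columns: 4.

4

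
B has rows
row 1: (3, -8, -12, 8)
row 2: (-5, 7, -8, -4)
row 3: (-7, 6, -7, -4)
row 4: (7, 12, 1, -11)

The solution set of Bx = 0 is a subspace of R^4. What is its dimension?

Row reduce to echelon form.
R2 ← R2 + (5/3)·R1: [0, -19/3, -28, 28/3]
R3 ← R3 + (7/3)·R1: [0, -38/3, -35, 44/3]
R4 ← R4 − (7/3)·R1: [0, 92/3, 29, -89/3]
R3 ← R3 − (2)·R2: [0, 0, 21, -4]
R4 ← R4 + (92/19)·R2: [0, 0, -2025/19, 295/19]
R4 ← R4 + (675/133)·R3: [0, 0, 0, -635/133]
4 nonzero rows, so rank(B) = 4.
B has 4 columns; by rank–nullity, nullity = 4 − 4 = 0.

0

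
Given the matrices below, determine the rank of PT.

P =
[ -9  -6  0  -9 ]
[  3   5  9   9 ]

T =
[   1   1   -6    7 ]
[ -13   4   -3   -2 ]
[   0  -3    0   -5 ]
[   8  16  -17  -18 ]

2

First compute PT:
[[ -3, -177, 225, 111],
 [ 10, 140, -186, -196]]
Now row reduce the product.
R2 ← R2 + (10/3)·R1: [0, -450, 564, 174]
2 nonzero rows, so rank(PT) = 2.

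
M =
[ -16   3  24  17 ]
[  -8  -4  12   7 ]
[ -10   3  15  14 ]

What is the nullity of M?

1

Row reduce to echelon form.
R2 ← R2 − (1/2)·R1: [0, -11/2, 0, -3/2]
R3 ← R3 − (5/8)·R1: [0, 9/8, 0, 27/8]
R3 ← R3 + (9/44)·R2: [0, 0, 0, 135/44]
3 nonzero rows, so rank(M) = 3.
M has 4 columns; by rank–nullity, nullity = 4 − 3 = 1.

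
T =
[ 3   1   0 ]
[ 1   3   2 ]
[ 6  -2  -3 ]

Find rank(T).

2

Row reduce to echelon form.
R2 ← R2 − (1/3)·R1: [0, 8/3, 2]
R3 ← R3 − (2)·R1: [0, -4, -3]
R3 ← R3 + (3/2)·R2: [0, 0, 0]
Echelon form has 2 nonzero rows, so rank(T) = 2.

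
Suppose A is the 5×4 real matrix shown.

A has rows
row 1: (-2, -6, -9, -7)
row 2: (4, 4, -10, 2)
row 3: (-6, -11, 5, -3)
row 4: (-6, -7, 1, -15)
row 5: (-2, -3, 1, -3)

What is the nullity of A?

1

Row reduce to echelon form.
R2 ← R2 + (2)·R1: [0, -8, -28, -12]
R3 ← R3 − (3)·R1: [0, 7, 32, 18]
R4 ← R4 − (3)·R1: [0, 11, 28, 6]
R5 ← R5 − R1: [0, 3, 10, 4]
R3 ← R3 + (7/8)·R2: [0, 0, 15/2, 15/2]
R4 ← R4 + (11/8)·R2: [0, 0, -21/2, -21/2]
R5 ← R5 + (3/8)·R2: [0, 0, -1/2, -1/2]
R4 ← R4 + (7/5)·R3: [0, 0, 0, 0]
R5 ← R5 + (1/15)·R3: [0, 0, 0, 0]
3 nonzero rows, so rank(A) = 3.
A has 4 columns; by rank–nullity, nullity = 4 − 3 = 1.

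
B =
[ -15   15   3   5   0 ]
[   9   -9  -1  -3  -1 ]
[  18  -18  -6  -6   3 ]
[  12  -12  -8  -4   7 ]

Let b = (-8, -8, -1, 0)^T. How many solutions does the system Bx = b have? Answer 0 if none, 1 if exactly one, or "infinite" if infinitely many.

0

Row reduce the augmented matrix [B | b].
R2 ← R2 + (3/5)·R1: [0, 0, 4/5, 0, -1, -64/5]
R3 ← R3 + (6/5)·R1: [0, 0, -12/5, 0, 3, -53/5]
R4 ← R4 + (4/5)·R1: [0, 0, -28/5, 0, 7, -32/5]
R3 ← R3 + (3)·R2: [0, 0, 0, 0, 0, -49]
R4 ← R4 + (7)·R2: [0, 0, 0, 0, 0, -96]
R4 ← R4 − (96/49)·R3: [0, 0, 0, 0, 0, 0]
The echelon form has 3 nonzero rows; the last pivot sits in the augmented column, so rank(B) = 2 but rank([B|b]) = 3.
Since the ranks differ, the system is inconsistent.
It has no solutions.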